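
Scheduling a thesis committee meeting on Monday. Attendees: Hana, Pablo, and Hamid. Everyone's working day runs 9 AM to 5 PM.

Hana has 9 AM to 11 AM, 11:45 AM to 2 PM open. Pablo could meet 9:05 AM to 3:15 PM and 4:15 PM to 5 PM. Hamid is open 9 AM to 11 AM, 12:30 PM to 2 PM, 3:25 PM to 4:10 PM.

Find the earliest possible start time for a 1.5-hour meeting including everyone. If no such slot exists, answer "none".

Hana ∩ Pablo: 09:05-11:00, 11:45-14:00.
Hana ∩ Pablo ∩ Hamid: 09:05-11:00, 12:30-14:00.
The first common window of at least 90 minutes is 09:05-11:00, so the earliest start is 09:05.

09:05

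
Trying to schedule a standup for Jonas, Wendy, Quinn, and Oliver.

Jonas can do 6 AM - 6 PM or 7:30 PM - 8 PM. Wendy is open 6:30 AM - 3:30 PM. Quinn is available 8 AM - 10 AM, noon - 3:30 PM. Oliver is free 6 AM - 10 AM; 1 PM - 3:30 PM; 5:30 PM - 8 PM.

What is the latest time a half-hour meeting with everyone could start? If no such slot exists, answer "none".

15:00

Jonas ∩ Wendy: 06:30-15:30.
Jonas ∩ Wendy ∩ Quinn: 08:00-10:00, 12:00-15:30.
Jonas ∩ Wendy ∩ Quinn ∩ Oliver: 08:00-10:00, 13:00-15:30.
The last common window of at least 30 minutes is 13:00-15:30; a 30-minute meeting can start as late as 15:00 and still end by 15:30.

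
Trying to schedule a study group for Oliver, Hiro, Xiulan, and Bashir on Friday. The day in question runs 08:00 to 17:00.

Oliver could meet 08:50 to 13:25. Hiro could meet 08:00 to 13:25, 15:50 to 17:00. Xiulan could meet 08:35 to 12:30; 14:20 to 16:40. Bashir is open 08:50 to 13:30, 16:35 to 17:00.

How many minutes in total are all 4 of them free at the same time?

220

Oliver ∩ Hiro: 08:50-13:25.
Oliver ∩ Hiro ∩ Xiulan: 08:50-12:30.
Oliver ∩ Hiro ∩ Xiulan ∩ Bashir: 08:50-12:30.
That's a single block of 220 minutes.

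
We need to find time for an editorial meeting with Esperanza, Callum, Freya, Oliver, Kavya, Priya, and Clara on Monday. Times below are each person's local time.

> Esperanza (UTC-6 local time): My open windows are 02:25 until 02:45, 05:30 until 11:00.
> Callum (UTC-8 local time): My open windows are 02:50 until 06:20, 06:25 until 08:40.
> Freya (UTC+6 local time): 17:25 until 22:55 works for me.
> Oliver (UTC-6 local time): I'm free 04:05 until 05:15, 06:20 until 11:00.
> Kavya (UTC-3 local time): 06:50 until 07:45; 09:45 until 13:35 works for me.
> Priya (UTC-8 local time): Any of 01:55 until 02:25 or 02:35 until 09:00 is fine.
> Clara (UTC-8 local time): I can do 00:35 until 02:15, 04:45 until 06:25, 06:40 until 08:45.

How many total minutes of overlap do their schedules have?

Esperanza in UTC: 08:25-08:45, 11:30-17:00 (add 6h to convert from UTC-6).
Callum in UTC: 10:50-14:20, 14:25-16:40 (add 8h to convert from UTC-8).
Freya in UTC: 11:25-16:55 (subtract 6h to convert from UTC+6).
Oliver in UTC: 10:05-11:15, 12:20-17:00 (add 6h to convert from UTC-6).
Kavya in UTC: 09:50-10:45, 12:45-16:35 (add 3h to convert from UTC-3).
Priya in UTC: 09:55-10:25, 10:35-17:00 (add 8h to convert from UTC-8).
Clara in UTC: 08:35-10:15, 12:45-14:25, 14:40-16:45 (add 8h to convert from UTC-8).
Esperanza ∩ Callum: 11:30-14:20, 14:25-16:40.
Esperanza ∩ Callum ∩ Freya: 11:30-14:20, 14:25-16:40.
Esperanza ∩ Callum ∩ Freya ∩ Oliver: 12:20-14:20, 14:25-16:40.
Esperanza ∩ Callum ∩ Freya ∩ Oliver ∩ Kavya: 12:45-14:20, 14:25-16:35.
Esperanza ∩ Callum ∩ Freya ∩ Oliver ∩ Kavya ∩ Priya: 12:45-14:20, 14:25-16:35.
Esperanza ∩ Callum ∩ Freya ∩ Oliver ∩ Kavya ∩ Priya ∩ Clara: 12:45-14:20, 14:40-16:35.
So the common availability across everyone is 12:45-14:20, 14:40-16:35.
Summing the common windows: 95 + 115 = 210 minutes.

210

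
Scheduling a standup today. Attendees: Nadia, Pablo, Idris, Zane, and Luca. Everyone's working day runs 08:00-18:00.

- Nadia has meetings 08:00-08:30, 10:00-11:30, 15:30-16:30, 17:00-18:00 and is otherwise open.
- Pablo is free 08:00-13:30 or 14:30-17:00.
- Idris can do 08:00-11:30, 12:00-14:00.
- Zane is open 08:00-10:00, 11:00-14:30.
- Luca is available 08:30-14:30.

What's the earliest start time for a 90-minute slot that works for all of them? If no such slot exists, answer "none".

08:30

Nadia free: 08:30-10:00, 11:30-15:30, 16:30-17:00 (invert busy blocks within the working day).
Pablo free: 08:00-13:30, 14:30-17:00.
Idris free: 08:00-11:30, 12:00-14:00.
Zane free: 08:00-10:00, 11:00-14:30.
Luca free: 08:30-14:30.
Nadia ∩ Pablo: 08:30-10:00, 11:30-13:30, 14:30-15:30, 16:30-17:00.
Nadia ∩ Pablo ∩ Idris: 08:30-10:00, 12:00-13:30.
Nadia ∩ Pablo ∩ Idris ∩ Zane: 08:30-10:00, 12:00-13:30.
Nadia ∩ Pablo ∩ Idris ∩ Zane ∩ Luca: 08:30-10:00, 12:00-13:30.
So the common availability across everyone is 08:30-10:00, 12:00-13:30.
The first common window of at least 90 minutes is 08:30-10:00, so the earliest start is 08:30.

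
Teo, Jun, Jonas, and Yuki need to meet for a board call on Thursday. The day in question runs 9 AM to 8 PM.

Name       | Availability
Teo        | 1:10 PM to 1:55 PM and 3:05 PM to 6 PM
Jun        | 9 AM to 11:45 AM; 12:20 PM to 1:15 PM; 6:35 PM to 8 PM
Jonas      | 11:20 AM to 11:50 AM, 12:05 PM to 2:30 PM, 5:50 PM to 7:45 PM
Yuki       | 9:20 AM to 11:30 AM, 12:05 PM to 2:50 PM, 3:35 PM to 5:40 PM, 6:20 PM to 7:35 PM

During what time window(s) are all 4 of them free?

Teo ∩ Jun: 13:10-13:15.
Teo ∩ Jun ∩ Jonas: 13:10-13:15.
Teo ∩ Jun ∩ Jonas ∩ Yuki: 13:10-13:15.
So the common availability across everyone is 13:10-13:15.

13:10-13:15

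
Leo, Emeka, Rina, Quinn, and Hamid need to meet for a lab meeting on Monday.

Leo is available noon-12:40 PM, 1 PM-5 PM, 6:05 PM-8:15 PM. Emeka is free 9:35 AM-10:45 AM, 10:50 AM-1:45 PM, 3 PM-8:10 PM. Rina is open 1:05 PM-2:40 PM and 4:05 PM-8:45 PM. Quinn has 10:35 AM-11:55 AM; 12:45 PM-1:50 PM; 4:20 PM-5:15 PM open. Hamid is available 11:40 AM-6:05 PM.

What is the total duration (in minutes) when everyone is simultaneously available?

80

Leo ∩ Emeka: 12:00-12:40, 13:00-13:45, 15:00-17:00, 18:05-20:10.
Leo ∩ Emeka ∩ Rina: 13:05-13:45, 16:05-17:00, 18:05-20:10.
Leo ∩ Emeka ∩ Rina ∩ Quinn: 13:05-13:45, 16:20-17:00.
Leo ∩ Emeka ∩ Rina ∩ Quinn ∩ Hamid: 13:05-13:45, 16:20-17:00.
Those are the intersection windows.
Summing the common windows: 40 + 40 = 80 minutes.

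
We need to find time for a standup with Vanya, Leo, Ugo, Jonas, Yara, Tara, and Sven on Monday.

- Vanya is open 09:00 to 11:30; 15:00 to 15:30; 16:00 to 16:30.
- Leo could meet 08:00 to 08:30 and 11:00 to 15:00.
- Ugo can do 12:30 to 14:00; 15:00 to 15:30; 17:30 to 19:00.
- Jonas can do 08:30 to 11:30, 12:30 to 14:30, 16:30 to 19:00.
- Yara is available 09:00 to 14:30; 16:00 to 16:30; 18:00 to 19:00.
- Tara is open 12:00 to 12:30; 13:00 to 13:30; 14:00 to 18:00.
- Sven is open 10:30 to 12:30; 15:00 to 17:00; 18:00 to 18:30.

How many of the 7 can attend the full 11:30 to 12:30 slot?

Leo, Yara, and Sven can make the full 11:30-12:30 slot — that's 3.

3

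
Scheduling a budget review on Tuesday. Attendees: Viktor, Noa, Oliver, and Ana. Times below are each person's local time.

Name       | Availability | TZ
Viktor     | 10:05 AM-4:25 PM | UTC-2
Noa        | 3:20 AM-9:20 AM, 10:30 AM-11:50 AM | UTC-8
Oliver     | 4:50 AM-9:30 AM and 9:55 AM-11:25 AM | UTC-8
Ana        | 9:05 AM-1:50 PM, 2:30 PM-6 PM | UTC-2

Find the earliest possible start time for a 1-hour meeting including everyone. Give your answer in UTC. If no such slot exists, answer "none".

12:50

Viktor in UTC: 12:05-18:25 (add 2h to convert from UTC-2).
Noa in UTC: 11:20-17:20, 18:30-19:50 (add 8h to convert from UTC-8).
Oliver in UTC: 12:50-17:30, 17:55-19:25 (add 8h to convert from UTC-8).
Ana in UTC: 11:05-15:50, 16:30-20:00 (add 2h to convert from UTC-2).
Viktor ∩ Noa: 12:05-17:20.
Viktor ∩ Noa ∩ Oliver: 12:50-17:20.
Viktor ∩ Noa ∩ Oliver ∩ Ana: 12:50-15:50, 16:30-17:20.
Those are the intersection windows.
The first common window of at least 60 minutes is 12:50-15:50, so the earliest start is 12:50.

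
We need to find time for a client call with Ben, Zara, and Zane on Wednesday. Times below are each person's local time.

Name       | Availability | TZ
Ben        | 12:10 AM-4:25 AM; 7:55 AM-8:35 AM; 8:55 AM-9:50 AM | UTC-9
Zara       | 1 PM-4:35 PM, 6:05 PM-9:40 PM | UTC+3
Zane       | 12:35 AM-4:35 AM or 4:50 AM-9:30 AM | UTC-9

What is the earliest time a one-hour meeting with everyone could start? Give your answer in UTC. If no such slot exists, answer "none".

10:00

Ben in UTC: 09:10-13:25, 16:55-17:35, 17:55-18:50 (add 9h to convert from UTC-9).
Zara in UTC: 10:00-13:35, 15:05-18:40 (subtract 3h to convert from UTC+3).
Zane in UTC: 09:35-13:35, 13:50-18:30 (add 9h to convert from UTC-9).
Ben ∩ Zara: 10:00-13:25, 16:55-17:35, 17:55-18:40.
Ben ∩ Zara ∩ Zane: 10:00-13:25, 16:55-17:35, 17:55-18:30.
The first common window of at least 60 minutes is 10:00-13:25, so the earliest start is 10:00.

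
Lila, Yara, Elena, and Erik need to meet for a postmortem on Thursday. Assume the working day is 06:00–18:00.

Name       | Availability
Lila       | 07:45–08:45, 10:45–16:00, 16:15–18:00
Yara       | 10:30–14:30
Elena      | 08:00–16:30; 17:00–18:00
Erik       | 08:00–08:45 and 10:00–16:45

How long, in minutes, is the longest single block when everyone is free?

Lila ∩ Yara: 10:45-14:30.
Lila ∩ Yara ∩ Elena: 10:45-14:30.
Lila ∩ Yara ∩ Elena ∩ Erik: 10:45-14:30.
Those are the intersection windows.
The longest is 10:45-14:30 at 225 minutes.

225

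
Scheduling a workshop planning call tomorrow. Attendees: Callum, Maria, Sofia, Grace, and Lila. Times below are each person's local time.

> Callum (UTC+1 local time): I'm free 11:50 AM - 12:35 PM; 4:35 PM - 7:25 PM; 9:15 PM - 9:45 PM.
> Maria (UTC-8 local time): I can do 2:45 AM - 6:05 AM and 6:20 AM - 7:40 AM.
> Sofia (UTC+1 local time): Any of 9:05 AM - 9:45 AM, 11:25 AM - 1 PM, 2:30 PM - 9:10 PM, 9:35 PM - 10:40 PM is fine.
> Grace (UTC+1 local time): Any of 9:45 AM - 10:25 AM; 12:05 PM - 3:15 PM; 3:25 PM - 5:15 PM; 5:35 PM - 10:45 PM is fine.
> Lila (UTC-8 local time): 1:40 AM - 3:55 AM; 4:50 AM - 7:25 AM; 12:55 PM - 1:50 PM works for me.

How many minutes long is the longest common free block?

Callum in UTC: 10:50-11:35, 15:35-18:25, 20:15-20:45 (subtract 1h to convert from UTC+1).
Maria in UTC: 10:45-14:05, 14:20-15:40 (add 8h to convert from UTC-8).
Sofia in UTC: 08:05-08:45, 10:25-12:00, 13:30-20:10, 20:35-21:40 (subtract 1h to convert from UTC+1).
Grace in UTC: 08:45-09:25, 11:05-14:15, 14:25-16:15, 16:35-21:45 (subtract 1h to convert from UTC+1).
Lila in UTC: 09:40-11:55, 12:50-15:25, 20:55-21:50 (add 8h to convert from UTC-8).
Callum ∩ Maria: 10:50-11:35, 15:35-15:40.
Callum ∩ Maria ∩ Sofia: 10:50-11:35, 15:35-15:40.
Callum ∩ Maria ∩ Sofia ∩ Grace: 11:05-11:35, 15:35-15:40.
Callum ∩ Maria ∩ Sofia ∩ Grace ∩ Lila: 11:05-11:35.
The longest is 11:05-11:35 at 30 minutes.

30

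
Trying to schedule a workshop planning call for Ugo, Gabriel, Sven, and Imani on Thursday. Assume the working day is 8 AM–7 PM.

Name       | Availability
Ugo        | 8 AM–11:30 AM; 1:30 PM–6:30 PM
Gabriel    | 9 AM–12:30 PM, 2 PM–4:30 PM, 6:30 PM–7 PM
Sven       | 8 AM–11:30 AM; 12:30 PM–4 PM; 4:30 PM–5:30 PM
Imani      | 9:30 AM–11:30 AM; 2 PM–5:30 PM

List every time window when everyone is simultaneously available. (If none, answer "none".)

Ugo ∩ Gabriel: 09:00-11:30, 14:00-16:30.
Ugo ∩ Gabriel ∩ Sven: 09:00-11:30, 14:00-16:00.
Ugo ∩ Gabriel ∩ Sven ∩ Imani: 09:30-11:30, 14:00-16:00.

09:30-11:30, 14:00-16:00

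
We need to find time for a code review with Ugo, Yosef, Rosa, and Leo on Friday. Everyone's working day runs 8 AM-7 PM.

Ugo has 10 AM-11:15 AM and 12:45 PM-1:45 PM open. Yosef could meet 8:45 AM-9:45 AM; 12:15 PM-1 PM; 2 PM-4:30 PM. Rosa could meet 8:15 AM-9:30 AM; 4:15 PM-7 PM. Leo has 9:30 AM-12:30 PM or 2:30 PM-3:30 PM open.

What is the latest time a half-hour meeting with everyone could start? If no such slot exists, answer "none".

Ugo ∩ Yosef: 12:45-13:00.
Ugo ∩ Yosef ∩ Rosa: ∅.
Ugo ∩ Yosef ∩ Rosa ∩ Leo: ∅.
There is no time when everyone is free.
No common window is at least 30 minutes long.

none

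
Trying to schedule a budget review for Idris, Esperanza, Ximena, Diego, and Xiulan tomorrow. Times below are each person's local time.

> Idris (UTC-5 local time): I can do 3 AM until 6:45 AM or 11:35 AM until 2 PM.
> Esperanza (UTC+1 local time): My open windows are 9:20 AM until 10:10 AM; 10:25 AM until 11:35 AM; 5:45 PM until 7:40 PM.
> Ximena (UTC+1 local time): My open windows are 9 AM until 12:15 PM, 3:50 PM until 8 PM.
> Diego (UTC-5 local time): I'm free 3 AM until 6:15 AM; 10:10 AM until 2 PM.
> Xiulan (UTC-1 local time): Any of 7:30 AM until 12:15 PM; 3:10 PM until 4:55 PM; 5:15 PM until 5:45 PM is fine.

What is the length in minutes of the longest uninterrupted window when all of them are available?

Idris in UTC: 08:00-11:45, 16:35-19:00 (add 5h to convert from UTC-5).
Esperanza in UTC: 08:20-09:10, 09:25-10:35, 16:45-18:40 (subtract 1h to convert from UTC+1).
Ximena in UTC: 08:00-11:15, 14:50-19:00 (subtract 1h to convert from UTC+1).
Diego in UTC: 08:00-11:15, 15:10-19:00 (add 5h to convert from UTC-5).
Xiulan in UTC: 08:30-13:15, 16:10-17:55, 18:15-18:45 (add 1h to convert from UTC-1).
Idris ∩ Esperanza: 08:20-09:10, 09:25-10:35, 16:45-18:40.
Idris ∩ Esperanza ∩ Ximena: 08:20-09:10, 09:25-10:35, 16:45-18:40.
Idris ∩ Esperanza ∩ Ximena ∩ Diego: 08:20-09:10, 09:25-10:35, 16:45-18:40.
Idris ∩ Esperanza ∩ Ximena ∩ Diego ∩ Xiulan: 08:30-09:10, 09:25-10:35, 16:45-17:55, 18:15-18:40.
The longest is 09:25-10:35 at 70 minutes.

70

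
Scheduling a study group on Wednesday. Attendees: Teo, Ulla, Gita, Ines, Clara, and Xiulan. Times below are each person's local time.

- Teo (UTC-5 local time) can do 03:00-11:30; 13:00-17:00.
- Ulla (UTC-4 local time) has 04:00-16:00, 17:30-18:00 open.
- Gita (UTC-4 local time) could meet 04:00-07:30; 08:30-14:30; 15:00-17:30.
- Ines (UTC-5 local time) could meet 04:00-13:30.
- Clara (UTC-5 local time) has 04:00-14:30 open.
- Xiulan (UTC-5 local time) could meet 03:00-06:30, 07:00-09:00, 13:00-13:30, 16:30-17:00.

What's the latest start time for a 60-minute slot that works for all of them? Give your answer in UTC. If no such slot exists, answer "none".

13:00

Teo in UTC: 08:00-16:30, 18:00-22:00 (add 5h to convert from UTC-5).
Ulla in UTC: 08:00-20:00, 21:30-22:00 (add 4h to convert from UTC-4).
Gita in UTC: 08:00-11:30, 12:30-18:30, 19:00-21:30 (add 4h to convert from UTC-4).
Ines in UTC: 09:00-18:30 (add 5h to convert from UTC-5).
Clara in UTC: 09:00-19:30 (add 5h to convert from UTC-5).
Xiulan in UTC: 08:00-11:30, 12:00-14:00, 18:00-18:30, 21:30-22:00 (add 5h to convert from UTC-5).
Teo ∩ Ulla: 08:00-16:30, 18:00-20:00, 21:30-22:00.
Teo ∩ Ulla ∩ Gita: 08:00-11:30, 12:30-16:30, 18:00-18:30, 19:00-20:00.
Teo ∩ Ulla ∩ Gita ∩ Ines: 09:00-11:30, 12:30-16:30, 18:00-18:30.
Teo ∩ Ulla ∩ Gita ∩ Ines ∩ Clara: 09:00-11:30, 12:30-16:30, 18:00-18:30.
Teo ∩ Ulla ∩ Gita ∩ Ines ∩ Clara ∩ Xiulan: 09:00-11:30, 12:30-14:00, 18:00-18:30.
Those are the intersection windows.
The last common window of at least 60 minutes is 12:30-14:00; a 60-minute meeting can start as late as 13:00 and still end by 14:00.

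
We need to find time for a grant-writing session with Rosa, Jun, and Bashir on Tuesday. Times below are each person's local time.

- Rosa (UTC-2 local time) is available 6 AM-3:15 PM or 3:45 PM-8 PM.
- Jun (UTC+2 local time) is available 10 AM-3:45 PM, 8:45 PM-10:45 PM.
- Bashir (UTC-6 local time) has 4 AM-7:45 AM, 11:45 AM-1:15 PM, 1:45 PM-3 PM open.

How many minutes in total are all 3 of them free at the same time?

315

Rosa in UTC: 08:00-17:15, 17:45-22:00 (add 2h to convert from UTC-2).
Jun in UTC: 08:00-13:45, 18:45-20:45 (subtract 2h to convert from UTC+2).
Bashir in UTC: 10:00-13:45, 17:45-19:15, 19:45-21:00 (add 6h to convert from UTC-6).
Rosa ∩ Jun: 08:00-13:45, 18:45-20:45.
Rosa ∩ Jun ∩ Bashir: 10:00-13:45, 18:45-19:15, 19:45-20:45.
Summing the common windows: 225 + 30 + 60 = 315 minutes.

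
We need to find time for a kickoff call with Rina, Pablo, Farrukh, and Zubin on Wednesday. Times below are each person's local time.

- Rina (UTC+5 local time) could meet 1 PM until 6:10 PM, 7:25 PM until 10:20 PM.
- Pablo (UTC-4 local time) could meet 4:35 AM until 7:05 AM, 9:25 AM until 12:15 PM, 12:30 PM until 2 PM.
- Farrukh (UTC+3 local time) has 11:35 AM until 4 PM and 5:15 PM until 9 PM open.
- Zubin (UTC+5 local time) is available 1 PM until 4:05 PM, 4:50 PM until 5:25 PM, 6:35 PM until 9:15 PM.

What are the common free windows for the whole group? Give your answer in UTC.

Rina in UTC: 08:00-13:10, 14:25-17:20 (subtract 5h to convert from UTC+5).
Pablo in UTC: 08:35-11:05, 13:25-16:15, 16:30-18:00 (add 4h to convert from UTC-4).
Farrukh in UTC: 08:35-13:00, 14:15-18:00 (subtract 3h to convert from UTC+3).
Zubin in UTC: 08:00-11:05, 11:50-12:25, 13:35-16:15 (subtract 5h to convert from UTC+5).
Rina ∩ Pablo: 08:35-11:05, 14:25-16:15, 16:30-17:20.
Rina ∩ Pablo ∩ Farrukh: 08:35-11:05, 14:25-16:15, 16:30-17:20.
Rina ∩ Pablo ∩ Farrukh ∩ Zubin: 08:35-11:05, 14:25-16:15.

08:35-11:05, 14:25-16:15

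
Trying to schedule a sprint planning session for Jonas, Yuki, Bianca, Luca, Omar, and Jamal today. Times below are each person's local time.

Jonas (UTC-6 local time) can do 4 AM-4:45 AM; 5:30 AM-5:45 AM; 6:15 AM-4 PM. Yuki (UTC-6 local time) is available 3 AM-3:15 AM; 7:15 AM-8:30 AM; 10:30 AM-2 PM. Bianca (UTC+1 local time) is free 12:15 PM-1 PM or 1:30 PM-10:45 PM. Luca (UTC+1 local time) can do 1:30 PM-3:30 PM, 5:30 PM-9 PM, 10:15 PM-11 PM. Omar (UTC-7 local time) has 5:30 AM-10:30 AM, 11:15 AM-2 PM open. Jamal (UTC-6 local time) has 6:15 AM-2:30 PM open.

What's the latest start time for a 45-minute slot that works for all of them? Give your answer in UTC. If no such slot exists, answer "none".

19:15

Jonas in UTC: 10:00-10:45, 11:30-11:45, 12:15-22:00 (add 6h to convert from UTC-6).
Yuki in UTC: 09:00-09:15, 13:15-14:30, 16:30-20:00 (add 6h to convert from UTC-6).
Bianca in UTC: 11:15-12:00, 12:30-21:45 (subtract 1h to convert from UTC+1).
Luca in UTC: 12:30-14:30, 16:30-20:00, 21:15-22:00 (subtract 1h to convert from UTC+1).
Omar in UTC: 12:30-17:30, 18:15-21:00 (add 7h to convert from UTC-7).
Jamal in UTC: 12:15-20:30 (add 6h to convert from UTC-6).
Jonas ∩ Yuki: 13:15-14:30, 16:30-20:00.
Jonas ∩ Yuki ∩ Bianca: 13:15-14:30, 16:30-20:00.
Jonas ∩ Yuki ∩ Bianca ∩ Luca: 13:15-14:30, 16:30-20:00.
Jonas ∩ Yuki ∩ Bianca ∩ Luca ∩ Omar: 13:15-14:30, 16:30-17:30, 18:15-20:00.
Jonas ∩ Yuki ∩ Bianca ∩ Luca ∩ Omar ∩ Jamal: 13:15-14:30, 16:30-17:30, 18:15-20:00.
The last common window of at least 45 minutes is 18:15-20:00; a 45-minute meeting can start as late as 19:15 and still end by 20:00.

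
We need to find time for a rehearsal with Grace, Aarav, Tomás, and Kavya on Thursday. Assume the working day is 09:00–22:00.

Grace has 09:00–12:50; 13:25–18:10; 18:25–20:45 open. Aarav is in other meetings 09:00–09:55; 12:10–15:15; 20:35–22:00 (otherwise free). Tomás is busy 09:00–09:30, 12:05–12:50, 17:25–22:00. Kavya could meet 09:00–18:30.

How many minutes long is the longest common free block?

130

Grace free: 09:00-12:50, 13:25-18:10, 18:25-20:45.
Aarav free: 09:55-12:10, 15:15-20:35 (invert busy blocks within the working day).
Tomás free: 09:30-12:05, 12:50-17:25 (invert busy blocks within the working day).
Kavya free: 09:00-18:30.
Grace ∩ Aarav: 09:55-12:10, 15:15-18:10, 18:25-20:35.
Grace ∩ Aarav ∩ Tomás: 09:55-12:05, 15:15-17:25.
Grace ∩ Aarav ∩ Tomás ∩ Kavya: 09:55-12:05, 15:15-17:25.
The longest is 09:55-12:05 at 130 minutes.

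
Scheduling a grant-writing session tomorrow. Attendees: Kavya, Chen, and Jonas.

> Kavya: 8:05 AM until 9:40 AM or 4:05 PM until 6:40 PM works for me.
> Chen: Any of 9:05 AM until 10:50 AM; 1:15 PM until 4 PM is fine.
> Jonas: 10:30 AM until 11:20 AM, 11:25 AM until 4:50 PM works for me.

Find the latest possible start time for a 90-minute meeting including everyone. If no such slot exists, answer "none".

none

Kavya ∩ Chen: 09:05-09:40.
Kavya ∩ Chen ∩ Jonas: ∅.
There is no time when everyone is free.
No common window is at least 90 minutes long.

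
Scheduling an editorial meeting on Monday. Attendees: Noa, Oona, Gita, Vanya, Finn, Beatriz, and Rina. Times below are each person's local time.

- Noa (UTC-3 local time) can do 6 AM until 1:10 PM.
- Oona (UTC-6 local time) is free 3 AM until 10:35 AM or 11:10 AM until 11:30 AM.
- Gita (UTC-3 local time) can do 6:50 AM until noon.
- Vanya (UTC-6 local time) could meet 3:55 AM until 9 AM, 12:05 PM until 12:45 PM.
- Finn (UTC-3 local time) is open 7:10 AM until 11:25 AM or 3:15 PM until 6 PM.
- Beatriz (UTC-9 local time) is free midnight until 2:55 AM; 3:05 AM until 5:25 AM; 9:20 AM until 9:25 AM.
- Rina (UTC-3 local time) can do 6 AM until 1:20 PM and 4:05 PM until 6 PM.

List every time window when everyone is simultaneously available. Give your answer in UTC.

Noa in UTC: 09:00-16:10 (add 3h to convert from UTC-3).
Oona in UTC: 09:00-16:35, 17:10-17:30 (add 6h to convert from UTC-6).
Gita in UTC: 09:50-15:00 (add 3h to convert from UTC-3).
Vanya in UTC: 09:55-15:00, 18:05-18:45 (add 6h to convert from UTC-6).
Finn in UTC: 10:10-14:25, 18:15-21:00 (add 3h to convert from UTC-3).
Beatriz in UTC: 09:00-11:55, 12:05-14:25, 18:20-18:25 (add 9h to convert from UTC-9).
Rina in UTC: 09:00-16:20, 19:05-21:00 (add 3h to convert from UTC-3).
Noa ∩ Oona: 09:00-16:10.
Noa ∩ Oona ∩ Gita: 09:50-15:00.
Noa ∩ Oona ∩ Gita ∩ Vanya: 09:55-15:00.
Noa ∩ Oona ∩ Gita ∩ Vanya ∩ Finn: 10:10-14:25.
Noa ∩ Oona ∩ Gita ∩ Vanya ∩ Finn ∩ Beatriz: 10:10-11:55, 12:05-14:25.
Noa ∩ Oona ∩ Gita ∩ Vanya ∩ Finn ∩ Beatriz ∩ Rina: 10:10-11:55, 12:05-14:25.

10:10-11:55, 12:05-14:25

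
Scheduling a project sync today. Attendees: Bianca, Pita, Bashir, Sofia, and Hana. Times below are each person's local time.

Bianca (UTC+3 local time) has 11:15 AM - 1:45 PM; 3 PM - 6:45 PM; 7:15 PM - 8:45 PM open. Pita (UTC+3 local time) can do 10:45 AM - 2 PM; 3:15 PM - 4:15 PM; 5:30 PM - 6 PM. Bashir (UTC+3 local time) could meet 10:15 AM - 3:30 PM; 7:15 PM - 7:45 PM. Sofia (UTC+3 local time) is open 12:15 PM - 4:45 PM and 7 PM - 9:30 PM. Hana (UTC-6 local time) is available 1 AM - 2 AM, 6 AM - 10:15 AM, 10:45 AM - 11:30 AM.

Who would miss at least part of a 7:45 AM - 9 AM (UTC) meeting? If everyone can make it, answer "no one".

Bianca, Hana, Sofia

Bianca in UTC: 08:15-10:45, 12:00-15:45, 16:15-17:45 (subtract 3h to convert from UTC+3).
Pita in UTC: 07:45-11:00, 12:15-13:15, 14:30-15:00 (subtract 3h to convert from UTC+3).
Bashir in UTC: 07:15-12:30, 16:15-16:45 (subtract 3h to convert from UTC+3).
Sofia in UTC: 09:15-13:45, 16:00-18:30 (subtract 3h to convert from UTC+3).
Hana in UTC: 07:00-08:00, 12:00-16:15, 16:45-17:30 (add 6h to convert from UTC-6).
Bianca: not fully free for 07:45-09:00. Pita: free for 07:45-09:00. Bashir: free for 07:45-09:00. Sofia: not fully free for 07:45-09:00. Hana: not fully free for 07:45-09:00.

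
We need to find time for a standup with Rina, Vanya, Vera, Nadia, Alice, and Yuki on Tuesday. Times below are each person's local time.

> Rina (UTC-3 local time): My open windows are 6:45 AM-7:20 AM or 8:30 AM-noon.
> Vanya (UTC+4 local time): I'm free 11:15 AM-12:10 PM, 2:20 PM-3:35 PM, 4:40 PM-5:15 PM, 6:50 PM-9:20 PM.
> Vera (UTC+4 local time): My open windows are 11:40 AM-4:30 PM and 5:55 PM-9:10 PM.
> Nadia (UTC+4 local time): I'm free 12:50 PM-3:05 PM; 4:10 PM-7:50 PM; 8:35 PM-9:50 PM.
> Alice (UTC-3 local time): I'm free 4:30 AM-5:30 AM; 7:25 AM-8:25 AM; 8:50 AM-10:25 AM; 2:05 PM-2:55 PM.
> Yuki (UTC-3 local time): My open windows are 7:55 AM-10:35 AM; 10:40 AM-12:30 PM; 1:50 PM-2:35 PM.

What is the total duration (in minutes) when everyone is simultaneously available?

Rina in UTC: 09:45-10:20, 11:30-15:00 (add 3h to convert from UTC-3).
Vanya in UTC: 07:15-08:10, 10:20-11:35, 12:40-13:15, 14:50-17:20 (subtract 4h to convert from UTC+4).
Vera in UTC: 07:40-12:30, 13:55-17:10 (subtract 4h to convert from UTC+4).
Nadia in UTC: 08:50-11:05, 12:10-15:50, 16:35-17:50 (subtract 4h to convert from UTC+4).
Alice in UTC: 07:30-08:30, 10:25-11:25, 11:50-13:25, 17:05-17:55 (add 3h to convert from UTC-3).
Yuki in UTC: 10:55-13:35, 13:40-15:30, 16:50-17:35 (add 3h to convert from UTC-3).
Rina ∩ Vanya: 11:30-11:35, 12:40-13:15, 14:50-15:00.
Rina ∩ Vanya ∩ Vera: 11:30-11:35, 14:50-15:00.
Rina ∩ Vanya ∩ Vera ∩ Nadia: 14:50-15:00.
Rina ∩ Vanya ∩ Vera ∩ Nadia ∩ Alice: ∅.
Rina ∩ Vanya ∩ Vera ∩ Nadia ∩ Alice ∩ Yuki: ∅.
There is no time when everyone is free.
There is no common window, so the total is 0 minutes.

0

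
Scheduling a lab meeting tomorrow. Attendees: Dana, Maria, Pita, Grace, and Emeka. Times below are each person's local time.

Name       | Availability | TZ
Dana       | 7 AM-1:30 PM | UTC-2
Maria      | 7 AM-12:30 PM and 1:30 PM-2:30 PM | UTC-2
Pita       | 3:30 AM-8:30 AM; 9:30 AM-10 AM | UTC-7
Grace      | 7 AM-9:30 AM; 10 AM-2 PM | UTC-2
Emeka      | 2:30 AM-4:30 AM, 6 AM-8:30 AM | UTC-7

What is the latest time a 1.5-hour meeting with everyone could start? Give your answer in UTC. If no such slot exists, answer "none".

Dana in UTC: 09:00-15:30 (add 2h to convert from UTC-2).
Maria in UTC: 09:00-14:30, 15:30-16:30 (add 2h to convert from UTC-2).
Pita in UTC: 10:30-15:30, 16:30-17:00 (add 7h to convert from UTC-7).
Grace in UTC: 09:00-11:30, 12:00-16:00 (add 2h to convert from UTC-2).
Emeka in UTC: 09:30-11:30, 13:00-15:30 (add 7h to convert from UTC-7).
Dana ∩ Maria: 09:00-14:30.
Dana ∩ Maria ∩ Pita: 10:30-14:30.
Dana ∩ Maria ∩ Pita ∩ Grace: 10:30-11:30, 12:00-14:30.
Dana ∩ Maria ∩ Pita ∩ Grace ∩ Emeka: 10:30-11:30, 13:00-14:30.
The last common window of at least 90 minutes is 13:00-14:30; a 90-minute meeting can start as late as 13:00 and still end by 14:30.

13:00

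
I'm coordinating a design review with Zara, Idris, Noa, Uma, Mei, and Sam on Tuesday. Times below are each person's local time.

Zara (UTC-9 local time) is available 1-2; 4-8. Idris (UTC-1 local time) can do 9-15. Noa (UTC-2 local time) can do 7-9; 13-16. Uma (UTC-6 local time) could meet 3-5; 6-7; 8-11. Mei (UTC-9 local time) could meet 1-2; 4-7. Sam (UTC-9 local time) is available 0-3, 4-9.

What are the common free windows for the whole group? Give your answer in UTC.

Zara in UTC: 10:00-11:00, 13:00-17:00 (add 9h to convert from UTC-9).
Idris in UTC: 10:00-16:00 (add 1h to convert from UTC-1).
Noa in UTC: 09:00-11:00, 15:00-18:00 (add 2h to convert from UTC-2).
Uma in UTC: 09:00-11:00, 12:00-13:00, 14:00-17:00 (add 6h to convert from UTC-6).
Mei in UTC: 10:00-11:00, 13:00-16:00 (add 9h to convert from UTC-9).
Sam in UTC: 09:00-12:00, 13:00-18:00 (add 9h to convert from UTC-9).
Zara ∩ Idris: 10:00-11:00, 13:00-16:00.
Zara ∩ Idris ∩ Noa: 10:00-11:00, 15:00-16:00.
Zara ∩ Idris ∩ Noa ∩ Uma: 10:00-11:00, 15:00-16:00.
Zara ∩ Idris ∩ Noa ∩ Uma ∩ Mei: 10:00-11:00, 15:00-16:00.
Zara ∩ Idris ∩ Noa ∩ Uma ∩ Mei ∩ Sam: 10:00-11:00, 15:00-16:00.

10:00-11:00, 15:00-16:00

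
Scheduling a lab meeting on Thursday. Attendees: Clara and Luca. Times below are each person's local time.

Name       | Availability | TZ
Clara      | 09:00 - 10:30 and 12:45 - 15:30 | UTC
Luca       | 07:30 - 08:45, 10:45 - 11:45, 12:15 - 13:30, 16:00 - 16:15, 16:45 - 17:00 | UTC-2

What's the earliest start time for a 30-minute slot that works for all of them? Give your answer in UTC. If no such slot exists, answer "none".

Clara in UTC: 09:00-10:30, 12:45-15:30.
Luca in UTC: 09:30-10:45, 12:45-13:45, 14:15-15:30, 18:00-18:15, 18:45-19:00 (add 2h to convert from UTC-2).
Clara ∩ Luca: 09:30-10:30, 12:45-13:45, 14:15-15:30.
The first common window of at least 30 minutes is 09:30-10:30, so the earliest start is 09:30.

09:30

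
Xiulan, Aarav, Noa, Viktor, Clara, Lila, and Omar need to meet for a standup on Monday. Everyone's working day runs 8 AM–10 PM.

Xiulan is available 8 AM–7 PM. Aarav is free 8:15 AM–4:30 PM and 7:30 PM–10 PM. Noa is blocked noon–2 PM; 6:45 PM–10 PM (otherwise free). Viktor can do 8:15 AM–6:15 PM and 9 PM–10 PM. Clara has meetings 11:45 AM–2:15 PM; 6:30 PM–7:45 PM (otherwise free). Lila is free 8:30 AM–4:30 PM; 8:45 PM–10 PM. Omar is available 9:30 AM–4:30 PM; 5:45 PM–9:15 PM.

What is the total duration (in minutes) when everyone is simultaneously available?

Xiulan free: 08:00-19:00.
Aarav free: 08:15-16:30, 19:30-22:00.
Noa free: 08:00-12:00, 14:00-18:45 (invert busy blocks within the working day).
Viktor free: 08:15-18:15, 21:00-22:00.
Clara free: 08:00-11:45, 14:15-18:30, 19:45-22:00 (invert busy blocks within the working day).
Lila free: 08:30-16:30, 20:45-22:00.
Omar free: 09:30-16:30, 17:45-21:15.
Xiulan ∩ Aarav: 08:15-16:30.
Xiulan ∩ Aarav ∩ Noa: 08:15-12:00, 14:00-16:30.
Xiulan ∩ Aarav ∩ Noa ∩ Viktor: 08:15-12:00, 14:00-16:30.
Xiulan ∩ Aarav ∩ Noa ∩ Viktor ∩ Clara: 08:15-11:45, 14:15-16:30.
Xiulan ∩ Aarav ∩ Noa ∩ Viktor ∩ Clara ∩ Lila: 08:30-11:45, 14:15-16:30.
Xiulan ∩ Aarav ∩ Noa ∩ Viktor ∩ Clara ∩ Lila ∩ Omar: 09:30-11:45, 14:15-16:30.
Summing the common windows: 135 + 135 = 270 minutes.

270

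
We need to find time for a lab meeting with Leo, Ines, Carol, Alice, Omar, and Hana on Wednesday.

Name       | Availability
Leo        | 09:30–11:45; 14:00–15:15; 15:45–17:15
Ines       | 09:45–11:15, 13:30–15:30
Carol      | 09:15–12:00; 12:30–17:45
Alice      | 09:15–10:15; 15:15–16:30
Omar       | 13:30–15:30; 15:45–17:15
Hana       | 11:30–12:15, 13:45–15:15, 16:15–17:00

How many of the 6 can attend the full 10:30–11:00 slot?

Leo, Ines, and Carol can make the full 10:30-11:00 slot — that's 3.

3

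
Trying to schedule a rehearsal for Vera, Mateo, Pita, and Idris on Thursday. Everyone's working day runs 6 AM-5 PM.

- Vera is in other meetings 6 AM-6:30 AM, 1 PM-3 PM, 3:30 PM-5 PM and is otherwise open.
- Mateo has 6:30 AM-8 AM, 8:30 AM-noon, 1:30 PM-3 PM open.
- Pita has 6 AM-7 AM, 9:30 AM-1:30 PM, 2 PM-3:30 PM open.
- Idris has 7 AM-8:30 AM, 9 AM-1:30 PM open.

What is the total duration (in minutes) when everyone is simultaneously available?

150

Vera free: 06:30-13:00, 15:00-15:30 (invert busy blocks within the working day).
Mateo free: 06:30-08:00, 08:30-12:00, 13:30-15:00.
Pita free: 06:00-07:00, 09:30-13:30, 14:00-15:30.
Idris free: 07:00-08:30, 09:00-13:30.
Vera ∩ Mateo: 06:30-08:00, 08:30-12:00.
Vera ∩ Mateo ∩ Pita: 06:30-07:00, 09:30-12:00.
Vera ∩ Mateo ∩ Pita ∩ Idris: 09:30-12:00.
That's a single block of 150 minutes.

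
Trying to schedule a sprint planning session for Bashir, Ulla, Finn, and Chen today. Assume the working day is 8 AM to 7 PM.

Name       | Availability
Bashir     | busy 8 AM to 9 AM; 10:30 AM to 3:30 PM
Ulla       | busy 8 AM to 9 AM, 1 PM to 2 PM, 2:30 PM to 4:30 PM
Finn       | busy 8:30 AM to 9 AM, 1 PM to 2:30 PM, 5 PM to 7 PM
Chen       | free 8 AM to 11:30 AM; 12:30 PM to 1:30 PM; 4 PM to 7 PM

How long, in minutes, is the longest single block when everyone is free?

Bashir free: 09:00-10:30, 15:30-19:00 (invert busy blocks within the working day).
Ulla free: 09:00-13:00, 14:00-14:30, 16:30-19:00 (invert busy blocks within the working day).
Finn free: 08:00-08:30, 09:00-13:00, 14:30-17:00 (invert busy blocks within the working day).
Chen free: 08:00-11:30, 12:30-13:30, 16:00-19:00.
Bashir ∩ Ulla: 09:00-10:30, 16:30-19:00.
Bashir ∩ Ulla ∩ Finn: 09:00-10:30, 16:30-17:00.
Bashir ∩ Ulla ∩ Finn ∩ Chen: 09:00-10:30, 16:30-17:00.
The longest is 09:00-10:30 at 90 minutes.

90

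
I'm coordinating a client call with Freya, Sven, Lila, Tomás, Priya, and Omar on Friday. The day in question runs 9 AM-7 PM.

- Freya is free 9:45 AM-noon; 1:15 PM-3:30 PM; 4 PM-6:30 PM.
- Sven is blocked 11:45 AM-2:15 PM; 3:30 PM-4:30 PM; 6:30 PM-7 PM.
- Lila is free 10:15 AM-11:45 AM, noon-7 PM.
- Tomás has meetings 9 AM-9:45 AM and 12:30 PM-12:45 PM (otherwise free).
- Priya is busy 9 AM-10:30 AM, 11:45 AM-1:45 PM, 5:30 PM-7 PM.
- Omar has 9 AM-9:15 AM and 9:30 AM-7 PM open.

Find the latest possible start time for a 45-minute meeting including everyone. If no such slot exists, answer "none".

Freya free: 09:45-12:00, 13:15-15:30, 16:00-18:30.
Sven free: 09:00-11:45, 14:15-15:30, 16:30-18:30 (invert busy blocks within the working day).
Lila free: 10:15-11:45, 12:00-19:00.
Tomás free: 09:45-12:30, 12:45-19:00 (invert busy blocks within the working day).
Priya free: 10:30-11:45, 13:45-17:30 (invert busy blocks within the working day).
Omar free: 09:00-09:15, 09:30-19:00.
Freya ∩ Sven: 09:45-11:45, 14:15-15:30, 16:30-18:30.
Freya ∩ Sven ∩ Lila: 10:15-11:45, 14:15-15:30, 16:30-18:30.
Freya ∩ Sven ∩ Lila ∩ Tomás: 10:15-11:45, 14:15-15:30, 16:30-18:30.
Freya ∩ Sven ∩ Lila ∩ Tomás ∩ Priya: 10:30-11:45, 14:15-15:30, 16:30-17:30.
Freya ∩ Sven ∩ Lila ∩ Tomás ∩ Priya ∩ Omar: 10:30-11:45, 14:15-15:30, 16:30-17:30.
The last common window of at least 45 minutes is 16:30-17:30; a 45-minute meeting can start as late as 16:45 and still end by 17:30.

16:45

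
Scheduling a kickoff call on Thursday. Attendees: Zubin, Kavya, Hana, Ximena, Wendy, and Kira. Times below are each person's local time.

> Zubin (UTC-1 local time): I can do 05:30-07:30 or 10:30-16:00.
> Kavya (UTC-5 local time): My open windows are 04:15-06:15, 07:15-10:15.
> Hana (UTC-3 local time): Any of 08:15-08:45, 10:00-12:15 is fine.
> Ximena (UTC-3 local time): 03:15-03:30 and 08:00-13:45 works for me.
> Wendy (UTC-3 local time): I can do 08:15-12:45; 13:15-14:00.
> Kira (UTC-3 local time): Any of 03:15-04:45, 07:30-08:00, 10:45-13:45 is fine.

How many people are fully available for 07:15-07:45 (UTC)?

Zubin in UTC: 06:30-08:30, 11:30-17:00 (add 1h to convert from UTC-1).
Kavya in UTC: 09:15-11:15, 12:15-15:15 (add 5h to convert from UTC-5).
Hana in UTC: 11:15-11:45, 13:00-15:15 (add 3h to convert from UTC-3).
Ximena in UTC: 06:15-06:30, 11:00-16:45 (add 3h to convert from UTC-3).
Wendy in UTC: 11:15-15:45, 16:15-17:00 (add 3h to convert from UTC-3).
Kira in UTC: 06:15-07:45, 10:30-11:00, 13:45-16:45 (add 3h to convert from UTC-3).
Zubin and Kira can make the full 07:15-07:45 slot — that's 2.

2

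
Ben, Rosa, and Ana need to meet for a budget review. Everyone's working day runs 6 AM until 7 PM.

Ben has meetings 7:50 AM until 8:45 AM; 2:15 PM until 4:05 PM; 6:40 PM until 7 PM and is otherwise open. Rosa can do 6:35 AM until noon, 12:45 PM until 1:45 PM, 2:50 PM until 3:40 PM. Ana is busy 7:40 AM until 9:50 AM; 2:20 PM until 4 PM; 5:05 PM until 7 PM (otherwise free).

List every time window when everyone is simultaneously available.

06:35-07:40, 09:50-12:00, 12:45-13:45

Ben free: 06:00-07:50, 08:45-14:15, 16:05-18:40 (invert busy blocks within the working day).
Rosa free: 06:35-12:00, 12:45-13:45, 14:50-15:40.
Ana free: 06:00-07:40, 09:50-14:20, 16:00-17:05 (invert busy blocks within the working day).
Ben ∩ Rosa: 06:35-07:50, 08:45-12:00, 12:45-13:45.
Ben ∩ Rosa ∩ Ana: 06:35-07:40, 09:50-12:00, 12:45-13:45.
Those are the intersection windows.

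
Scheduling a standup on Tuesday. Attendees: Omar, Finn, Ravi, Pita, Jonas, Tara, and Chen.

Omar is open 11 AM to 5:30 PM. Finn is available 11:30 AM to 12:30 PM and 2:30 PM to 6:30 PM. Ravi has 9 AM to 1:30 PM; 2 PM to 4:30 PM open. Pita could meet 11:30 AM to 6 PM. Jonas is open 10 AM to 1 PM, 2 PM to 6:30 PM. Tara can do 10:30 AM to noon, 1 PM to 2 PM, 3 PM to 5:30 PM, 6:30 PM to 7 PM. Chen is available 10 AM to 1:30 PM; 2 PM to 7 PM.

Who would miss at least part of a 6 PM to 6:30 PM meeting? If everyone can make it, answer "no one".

Omar: not fully free for 18:00-18:30. Finn: free for 18:00-18:30. Ravi: not fully free for 18:00-18:30. Pita: not fully free for 18:00-18:30. Jonas: free for 18:00-18:30. Tara: not fully free for 18:00-18:30. Chen: free for 18:00-18:30.

Omar, Pita, Ravi, Tara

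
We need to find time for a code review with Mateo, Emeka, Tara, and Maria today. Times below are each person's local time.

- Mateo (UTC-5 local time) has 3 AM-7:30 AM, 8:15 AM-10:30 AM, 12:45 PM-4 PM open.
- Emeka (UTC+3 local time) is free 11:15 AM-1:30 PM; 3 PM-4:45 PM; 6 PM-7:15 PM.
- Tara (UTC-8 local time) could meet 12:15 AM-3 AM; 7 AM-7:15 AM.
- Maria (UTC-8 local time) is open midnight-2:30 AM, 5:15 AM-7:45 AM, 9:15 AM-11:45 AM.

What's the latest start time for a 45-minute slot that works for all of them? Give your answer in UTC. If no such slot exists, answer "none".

Mateo in UTC: 08:00-12:30, 13:15-15:30, 17:45-21:00 (add 5h to convert from UTC-5).
Emeka in UTC: 08:15-10:30, 12:00-13:45, 15:00-16:15 (subtract 3h to convert from UTC+3).
Tara in UTC: 08:15-11:00, 15:00-15:15 (add 8h to convert from UTC-8).
Maria in UTC: 08:00-10:30, 13:15-15:45, 17:15-19:45 (add 8h to convert from UTC-8).
Mateo ∩ Emeka: 08:15-10:30, 12:00-12:30, 13:15-13:45, 15:00-15:30.
Mateo ∩ Emeka ∩ Tara: 08:15-10:30, 15:00-15:15.
Mateo ∩ Emeka ∩ Tara ∩ Maria: 08:15-10:30, 15:00-15:15.
The last common window of at least 45 minutes is 08:15-10:30; a 45-minute meeting can start as late as 09:45 and still end by 10:30.

09:45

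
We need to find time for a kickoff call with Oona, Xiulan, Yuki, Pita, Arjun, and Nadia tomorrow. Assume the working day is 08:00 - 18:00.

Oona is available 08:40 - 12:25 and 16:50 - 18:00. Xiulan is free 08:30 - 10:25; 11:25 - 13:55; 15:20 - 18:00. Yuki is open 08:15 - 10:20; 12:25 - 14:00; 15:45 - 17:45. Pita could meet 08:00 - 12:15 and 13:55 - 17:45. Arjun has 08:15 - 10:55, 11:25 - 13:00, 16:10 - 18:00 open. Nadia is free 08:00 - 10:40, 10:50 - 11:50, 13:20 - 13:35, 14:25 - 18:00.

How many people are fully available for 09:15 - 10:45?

Oona, Pita, and Arjun can make the full 09:15-10:45 slot — that's 3.

3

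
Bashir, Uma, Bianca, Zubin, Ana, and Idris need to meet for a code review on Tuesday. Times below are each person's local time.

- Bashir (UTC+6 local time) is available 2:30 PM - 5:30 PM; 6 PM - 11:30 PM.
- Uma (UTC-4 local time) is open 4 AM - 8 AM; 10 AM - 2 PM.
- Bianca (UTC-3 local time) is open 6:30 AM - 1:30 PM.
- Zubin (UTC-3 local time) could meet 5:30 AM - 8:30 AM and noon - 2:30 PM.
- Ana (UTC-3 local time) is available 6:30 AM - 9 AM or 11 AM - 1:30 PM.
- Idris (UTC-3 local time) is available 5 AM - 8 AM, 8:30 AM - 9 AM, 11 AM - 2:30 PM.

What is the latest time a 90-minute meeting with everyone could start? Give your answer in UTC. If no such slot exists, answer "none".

Bashir in UTC: 08:30-11:30, 12:00-17:30 (subtract 6h to convert from UTC+6).
Uma in UTC: 08:00-12:00, 14:00-18:00 (add 4h to convert from UTC-4).
Bianca in UTC: 09:30-16:30 (add 3h to convert from UTC-3).
Zubin in UTC: 08:30-11:30, 15:00-17:30 (add 3h to convert from UTC-3).
Ana in UTC: 09:30-12:00, 14:00-16:30 (add 3h to convert from UTC-3).
Idris in UTC: 08:00-11:00, 11:30-12:00, 14:00-17:30 (add 3h to convert from UTC-3).
Bashir ∩ Uma: 08:30-11:30, 14:00-17:30.
Bashir ∩ Uma ∩ Bianca: 09:30-11:30, 14:00-16:30.
Bashir ∩ Uma ∩ Bianca ∩ Zubin: 09:30-11:30, 15:00-16:30.
Bashir ∩ Uma ∩ Bianca ∩ Zubin ∩ Ana: 09:30-11:30, 15:00-16:30.
Bashir ∩ Uma ∩ Bianca ∩ Zubin ∩ Ana ∩ Idris: 09:30-11:00, 15:00-16:30.
Those are the intersection windows.
The last common window of at least 90 minutes is 15:00-16:30; a 90-minute meeting can start as late as 15:00 and still end by 16:30.

15:00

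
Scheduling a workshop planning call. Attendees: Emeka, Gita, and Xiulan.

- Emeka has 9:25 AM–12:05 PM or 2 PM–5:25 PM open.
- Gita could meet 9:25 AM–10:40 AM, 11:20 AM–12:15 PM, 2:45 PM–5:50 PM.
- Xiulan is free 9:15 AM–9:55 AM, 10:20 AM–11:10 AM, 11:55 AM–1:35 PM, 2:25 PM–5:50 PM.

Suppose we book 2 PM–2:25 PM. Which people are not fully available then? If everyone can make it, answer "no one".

Emeka: free for 14:00-14:25. Gita: not fully free for 14:00-14:25. Xiulan: not fully free for 14:00-14:25.

Gita, Xiulan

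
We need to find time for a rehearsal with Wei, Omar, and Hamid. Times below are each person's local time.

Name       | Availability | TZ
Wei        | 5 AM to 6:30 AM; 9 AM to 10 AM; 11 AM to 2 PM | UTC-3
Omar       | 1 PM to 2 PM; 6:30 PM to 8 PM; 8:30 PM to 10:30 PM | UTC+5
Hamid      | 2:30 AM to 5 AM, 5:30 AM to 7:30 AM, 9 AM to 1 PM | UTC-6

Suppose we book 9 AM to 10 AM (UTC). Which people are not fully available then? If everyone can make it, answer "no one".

Wei in UTC: 08:00-09:30, 12:00-13:00, 14:00-17:00 (add 3h to convert from UTC-3).
Omar in UTC: 08:00-09:00, 13:30-15:00, 15:30-17:30 (subtract 5h to convert from UTC+5).
Hamid in UTC: 08:30-11:00, 11:30-13:30, 15:00-19:00 (add 6h to convert from UTC-6).
Wei: not fully free for 09:00-10:00. Omar: not fully free for 09:00-10:00. Hamid: free for 09:00-10:00.

Omar, Wei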